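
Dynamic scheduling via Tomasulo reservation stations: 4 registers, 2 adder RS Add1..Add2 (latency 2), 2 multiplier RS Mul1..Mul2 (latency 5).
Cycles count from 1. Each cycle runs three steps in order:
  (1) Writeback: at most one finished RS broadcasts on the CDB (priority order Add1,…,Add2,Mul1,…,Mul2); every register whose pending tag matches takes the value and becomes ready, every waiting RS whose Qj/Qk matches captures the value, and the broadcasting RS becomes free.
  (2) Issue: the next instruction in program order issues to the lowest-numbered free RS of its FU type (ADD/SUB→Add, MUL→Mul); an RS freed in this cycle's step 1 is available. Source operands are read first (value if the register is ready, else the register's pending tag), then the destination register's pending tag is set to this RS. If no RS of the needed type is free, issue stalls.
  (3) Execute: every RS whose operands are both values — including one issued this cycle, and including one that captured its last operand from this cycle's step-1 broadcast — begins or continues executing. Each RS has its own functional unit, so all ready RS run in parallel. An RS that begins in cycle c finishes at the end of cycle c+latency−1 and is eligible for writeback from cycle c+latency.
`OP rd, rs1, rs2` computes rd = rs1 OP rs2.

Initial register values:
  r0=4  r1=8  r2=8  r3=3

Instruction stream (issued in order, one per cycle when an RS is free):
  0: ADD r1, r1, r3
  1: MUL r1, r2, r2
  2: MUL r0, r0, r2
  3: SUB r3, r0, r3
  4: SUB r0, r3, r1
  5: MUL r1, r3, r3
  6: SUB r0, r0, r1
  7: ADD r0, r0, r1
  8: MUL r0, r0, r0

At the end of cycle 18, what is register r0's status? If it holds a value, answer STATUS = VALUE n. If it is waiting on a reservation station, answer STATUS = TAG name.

c1: issue ADD r1<-Add1 | r0:4,r1:Add1,r2:8,r3:3
c2: issue MUL r1<-Mul1 | r0:4,r1:Mul1,r2:8,r3:3
c3: CDB Add1=11; issue MUL r0<-Mul2 | r0:Mul2,r1:Mul1,r2:8,r3:3
c4: issue SUB r3<-Add1 | r0:Mul2,r1:Mul1,r2:8,r3:Add1
c5: issue SUB r0<-Add2 | r0:Add2,r1:Mul1,r2:8,r3:Add1
c6: stall | r0:Add2,r1:Mul1,r2:8,r3:Add1
c7: CDB Mul1=64; issue MUL r1<-Mul1 | r0:Add2,r1:Mul1,r2:8,r3:Add1
c8: CDB Mul2=32; stall | r0:Add2,r1:Mul1,r2:8,r3:Add1
c9: stall | r0:Add2,r1:Mul1,r2:8,r3:Add1
c10: CDB Add1=29; issue SUB r0<-Add1 | r0:Add1,r1:Mul1,r2:8,r3:29
c11: stall | r0:Add1,r1:Mul1,r2:8,r3:29
c12: CDB Add2=-35; issue ADD r0<-Add2 | r0:Add2,r1:Mul1,r2:8,r3:29
c13: issue MUL r0<-Mul2 | r0:Mul2,r1:Mul1,r2:8,r3:29
c14: - | r0:Mul2,r1:Mul1,r2:8,r3:29
c15: CDB Mul1=841 | r0:Mul2,r1:841,r2:8,r3:29
c16: - | r0:Mul2,r1:841,r2:8,r3:29
c17: CDB Add1=-876 | r0:Mul2,r1:841,r2:8,r3:29
c18: - | r0:Mul2,r1:841,r2:8,r3:29

STATUS = TAG Mul2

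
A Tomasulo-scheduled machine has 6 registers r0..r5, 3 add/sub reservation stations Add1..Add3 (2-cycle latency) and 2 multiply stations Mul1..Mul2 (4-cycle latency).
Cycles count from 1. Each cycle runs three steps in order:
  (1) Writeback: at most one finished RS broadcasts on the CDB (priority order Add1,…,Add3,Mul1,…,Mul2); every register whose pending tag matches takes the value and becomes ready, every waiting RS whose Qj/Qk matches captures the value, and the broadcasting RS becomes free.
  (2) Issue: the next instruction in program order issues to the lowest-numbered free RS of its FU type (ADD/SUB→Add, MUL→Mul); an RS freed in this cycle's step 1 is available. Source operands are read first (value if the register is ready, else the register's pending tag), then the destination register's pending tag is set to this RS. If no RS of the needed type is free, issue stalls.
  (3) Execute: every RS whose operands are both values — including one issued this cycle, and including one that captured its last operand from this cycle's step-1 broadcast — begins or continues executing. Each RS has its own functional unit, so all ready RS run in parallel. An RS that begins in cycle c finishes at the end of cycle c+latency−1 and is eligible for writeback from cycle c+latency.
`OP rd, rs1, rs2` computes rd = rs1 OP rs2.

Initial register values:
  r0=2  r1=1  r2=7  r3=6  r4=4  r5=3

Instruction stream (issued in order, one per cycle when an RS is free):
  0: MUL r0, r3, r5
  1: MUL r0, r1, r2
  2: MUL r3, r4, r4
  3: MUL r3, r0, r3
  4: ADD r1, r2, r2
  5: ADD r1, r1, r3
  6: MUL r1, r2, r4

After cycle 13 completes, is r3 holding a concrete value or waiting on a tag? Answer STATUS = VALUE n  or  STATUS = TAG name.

STATUS = TAG Mul2

cycle 1: issue MUL r0<-Mul1 // r0:Mul1,r1:1,r2:7,r3:6,r4:4,r5:3
cycle 2: issue MUL r0<-Mul2 // r0:Mul2,r1:1,r2:7,r3:6,r4:4,r5:3
cycle 3: stall // r0:Mul2,r1:1,r2:7,r3:6,r4:4,r5:3
cycle 4: stall // r0:Mul2,r1:1,r2:7,r3:6,r4:4,r5:3
cycle 5: CDB Mul1=18; issue MUL r3<-Mul1 // r0:Mul2,r1:1,r2:7,r3:Mul1,r4:4,r5:3
cycle 6: CDB Mul2=7; issue MUL r3<-Mul2 // r0:7,r1:1,r2:7,r3:Mul2,r4:4,r5:3
cycle 7: issue ADD r1<-Add1 // r0:7,r1:Add1,r2:7,r3:Mul2,r4:4,r5:3
cycle 8: issue ADD r1<-Add2 // r0:7,r1:Add2,r2:7,r3:Mul2,r4:4,r5:3
cycle 9: CDB Add1=14; stall // r0:7,r1:Add2,r2:7,r3:Mul2,r4:4,r5:3
cycle 10: CDB Mul1=16; issue MUL r1<-Mul1 // r0:7,r1:Mul1,r2:7,r3:Mul2,r4:4,r5:3
cycle 11: - // r0:7,r1:Mul1,r2:7,r3:Mul2,r4:4,r5:3
cycle 12: - // r0:7,r1:Mul1,r2:7,r3:Mul2,r4:4,r5:3
cycle 13: - // r0:7,r1:Mul1,r2:7,r3:Mul2,r4:4,r5:3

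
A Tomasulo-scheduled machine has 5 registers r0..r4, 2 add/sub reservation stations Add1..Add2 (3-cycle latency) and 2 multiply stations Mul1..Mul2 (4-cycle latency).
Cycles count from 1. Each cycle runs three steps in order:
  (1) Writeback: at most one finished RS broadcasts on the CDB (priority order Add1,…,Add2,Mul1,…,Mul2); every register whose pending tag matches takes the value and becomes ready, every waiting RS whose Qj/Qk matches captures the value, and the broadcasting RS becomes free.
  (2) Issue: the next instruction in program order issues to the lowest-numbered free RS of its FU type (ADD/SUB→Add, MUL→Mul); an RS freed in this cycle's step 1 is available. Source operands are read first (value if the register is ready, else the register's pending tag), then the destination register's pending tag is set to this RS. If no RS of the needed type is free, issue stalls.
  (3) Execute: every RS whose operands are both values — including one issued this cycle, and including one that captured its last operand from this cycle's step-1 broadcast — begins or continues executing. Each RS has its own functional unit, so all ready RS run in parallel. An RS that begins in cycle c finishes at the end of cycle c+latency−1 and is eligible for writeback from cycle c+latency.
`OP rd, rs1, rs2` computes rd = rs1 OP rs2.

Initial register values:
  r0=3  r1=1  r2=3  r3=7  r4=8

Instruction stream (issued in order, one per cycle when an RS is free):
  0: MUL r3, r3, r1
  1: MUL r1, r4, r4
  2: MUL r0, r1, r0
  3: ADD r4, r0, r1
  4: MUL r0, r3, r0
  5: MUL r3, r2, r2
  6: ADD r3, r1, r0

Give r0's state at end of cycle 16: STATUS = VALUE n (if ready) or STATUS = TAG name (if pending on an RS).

STATUS = VALUE 1344

  c1: issue MUL r3<-Mul1  regs: r0:3,r1:1,r2:3,r3:Mul1,r4:8
  c2: issue MUL r1<-Mul2  regs: r0:3,r1:Mul2,r2:3,r3:Mul1,r4:8
  c3: stall  regs: r0:3,r1:Mul2,r2:3,r3:Mul1,r4:8
  c4: stall  regs: r0:3,r1:Mul2,r2:3,r3:Mul1,r4:8
  c5: CDB Mul1=7; issue MUL r0<-Mul1  regs: r0:Mul1,r1:Mul2,r2:3,r3:7,r4:8
  c6: CDB Mul2=64; issue ADD r4<-Add1  regs: r0:Mul1,r1:64,r2:3,r3:7,r4:Add1
  c7: issue MUL r0<-Mul2  regs: r0:Mul2,r1:64,r2:3,r3:7,r4:Add1
  c8: stall  regs: r0:Mul2,r1:64,r2:3,r3:7,r4:Add1
  c9: stall  regs: r0:Mul2,r1:64,r2:3,r3:7,r4:Add1
  c10: CDB Mul1=192; issue MUL r3<-Mul1  regs: r0:Mul2,r1:64,r2:3,r3:Mul1,r4:Add1
  c11: issue ADD r3<-Add2  regs: r0:Mul2,r1:64,r2:3,r3:Add2,r4:Add1
  c12: -  regs: r0:Mul2,r1:64,r2:3,r3:Add2,r4:Add1
  c13: CDB Add1=256  regs: r0:Mul2,r1:64,r2:3,r3:Add2,r4:256
  c14: CDB Mul1=9  regs: r0:Mul2,r1:64,r2:3,r3:Add2,r4:256
  c15: CDB Mul2=1344  regs: r0:1344,r1:64,r2:3,r3:Add2,r4:256
  c16: -  regs: r0:1344,r1:64,r2:3,r3:Add2,r4:256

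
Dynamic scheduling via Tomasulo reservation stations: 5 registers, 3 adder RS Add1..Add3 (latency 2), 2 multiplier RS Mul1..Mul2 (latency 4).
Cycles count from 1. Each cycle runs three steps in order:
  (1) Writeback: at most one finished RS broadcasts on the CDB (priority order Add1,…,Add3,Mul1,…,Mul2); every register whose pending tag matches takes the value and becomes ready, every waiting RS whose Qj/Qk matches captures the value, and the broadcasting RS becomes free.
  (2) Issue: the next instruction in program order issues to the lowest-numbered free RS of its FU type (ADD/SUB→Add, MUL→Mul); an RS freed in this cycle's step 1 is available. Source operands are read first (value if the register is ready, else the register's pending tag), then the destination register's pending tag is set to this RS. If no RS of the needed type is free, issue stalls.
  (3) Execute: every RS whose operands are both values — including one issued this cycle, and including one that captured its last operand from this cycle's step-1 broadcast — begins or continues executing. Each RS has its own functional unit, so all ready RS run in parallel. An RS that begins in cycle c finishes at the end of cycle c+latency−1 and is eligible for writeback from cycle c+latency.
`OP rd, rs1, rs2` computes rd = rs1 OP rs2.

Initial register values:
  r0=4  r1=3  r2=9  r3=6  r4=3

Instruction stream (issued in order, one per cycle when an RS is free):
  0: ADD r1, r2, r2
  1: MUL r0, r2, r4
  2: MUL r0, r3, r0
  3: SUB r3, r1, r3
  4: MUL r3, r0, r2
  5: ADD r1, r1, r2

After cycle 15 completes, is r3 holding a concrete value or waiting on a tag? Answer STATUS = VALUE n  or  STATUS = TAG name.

STATUS = VALUE 1458

cycle 1: issue ADD r1<-Add1 // r0:4,r1:Add1,r2:9,r3:6,r4:3
cycle 2: issue MUL r0<-Mul1 // r0:Mul1,r1:Add1,r2:9,r3:6,r4:3
cycle 3: CDB Add1=18; issue MUL r0<-Mul2 // r0:Mul2,r1:18,r2:9,r3:6,r4:3
cycle 4: issue SUB r3<-Add1 // r0:Mul2,r1:18,r2:9,r3:Add1,r4:3
cycle 5: stall // r0:Mul2,r1:18,r2:9,r3:Add1,r4:3
cycle 6: CDB Add1=12; stall // r0:Mul2,r1:18,r2:9,r3:12,r4:3
cycle 7: CDB Mul1=27; issue MUL r3<-Mul1 // r0:Mul2,r1:18,r2:9,r3:Mul1,r4:3
cycle 8: issue ADD r1<-Add1 // r0:Mul2,r1:Add1,r2:9,r3:Mul1,r4:3
cycle 9: - // r0:Mul2,r1:Add1,r2:9,r3:Mul1,r4:3
cycle 10: CDB Add1=27 // r0:Mul2,r1:27,r2:9,r3:Mul1,r4:3
cycle 11: CDB Mul2=162 // r0:162,r1:27,r2:9,r3:Mul1,r4:3
cycle 12: - // r0:162,r1:27,r2:9,r3:Mul1,r4:3
cycle 13: - // r0:162,r1:27,r2:9,r3:Mul1,r4:3
cycle 14: - // r0:162,r1:27,r2:9,r3:Mul1,r4:3
cycle 15: CDB Mul1=1458 // r0:162,r1:27,r2:9,r3:1458,r4:3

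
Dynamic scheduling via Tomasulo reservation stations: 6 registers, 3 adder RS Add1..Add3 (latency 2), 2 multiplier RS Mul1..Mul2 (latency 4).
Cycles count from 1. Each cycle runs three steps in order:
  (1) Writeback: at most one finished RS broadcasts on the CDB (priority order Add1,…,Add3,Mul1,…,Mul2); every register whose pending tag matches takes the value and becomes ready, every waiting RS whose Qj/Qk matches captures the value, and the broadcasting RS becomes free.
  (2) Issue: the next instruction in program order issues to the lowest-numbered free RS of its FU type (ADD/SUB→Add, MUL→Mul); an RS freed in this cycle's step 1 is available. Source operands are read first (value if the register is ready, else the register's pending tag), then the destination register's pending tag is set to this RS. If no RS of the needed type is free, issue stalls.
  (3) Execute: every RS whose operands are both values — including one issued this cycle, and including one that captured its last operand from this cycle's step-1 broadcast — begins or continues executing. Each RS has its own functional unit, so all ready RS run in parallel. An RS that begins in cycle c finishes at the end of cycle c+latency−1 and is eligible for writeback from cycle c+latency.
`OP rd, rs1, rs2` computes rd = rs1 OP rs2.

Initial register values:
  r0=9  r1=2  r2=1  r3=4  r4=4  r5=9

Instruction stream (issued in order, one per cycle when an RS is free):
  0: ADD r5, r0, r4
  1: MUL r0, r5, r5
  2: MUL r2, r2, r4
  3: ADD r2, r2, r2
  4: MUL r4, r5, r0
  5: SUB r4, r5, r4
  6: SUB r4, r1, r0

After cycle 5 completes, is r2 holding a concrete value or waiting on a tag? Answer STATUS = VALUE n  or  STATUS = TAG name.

STATUS = TAG Add1

cycle 1: issue ADD r5<-Add1 // r0:9,r1:2,r2:1,r3:4,r4:4,r5:Add1
cycle 2: issue MUL r0<-Mul1 // r0:Mul1,r1:2,r2:1,r3:4,r4:4,r5:Add1
cycle 3: CDB Add1=13; issue MUL r2<-Mul2 // r0:Mul1,r1:2,r2:Mul2,r3:4,r4:4,r5:13
cycle 4: issue ADD r2<-Add1 // r0:Mul1,r1:2,r2:Add1,r3:4,r4:4,r5:13
cycle 5: stall // r0:Mul1,r1:2,r2:Add1,r3:4,r4:4,r5:13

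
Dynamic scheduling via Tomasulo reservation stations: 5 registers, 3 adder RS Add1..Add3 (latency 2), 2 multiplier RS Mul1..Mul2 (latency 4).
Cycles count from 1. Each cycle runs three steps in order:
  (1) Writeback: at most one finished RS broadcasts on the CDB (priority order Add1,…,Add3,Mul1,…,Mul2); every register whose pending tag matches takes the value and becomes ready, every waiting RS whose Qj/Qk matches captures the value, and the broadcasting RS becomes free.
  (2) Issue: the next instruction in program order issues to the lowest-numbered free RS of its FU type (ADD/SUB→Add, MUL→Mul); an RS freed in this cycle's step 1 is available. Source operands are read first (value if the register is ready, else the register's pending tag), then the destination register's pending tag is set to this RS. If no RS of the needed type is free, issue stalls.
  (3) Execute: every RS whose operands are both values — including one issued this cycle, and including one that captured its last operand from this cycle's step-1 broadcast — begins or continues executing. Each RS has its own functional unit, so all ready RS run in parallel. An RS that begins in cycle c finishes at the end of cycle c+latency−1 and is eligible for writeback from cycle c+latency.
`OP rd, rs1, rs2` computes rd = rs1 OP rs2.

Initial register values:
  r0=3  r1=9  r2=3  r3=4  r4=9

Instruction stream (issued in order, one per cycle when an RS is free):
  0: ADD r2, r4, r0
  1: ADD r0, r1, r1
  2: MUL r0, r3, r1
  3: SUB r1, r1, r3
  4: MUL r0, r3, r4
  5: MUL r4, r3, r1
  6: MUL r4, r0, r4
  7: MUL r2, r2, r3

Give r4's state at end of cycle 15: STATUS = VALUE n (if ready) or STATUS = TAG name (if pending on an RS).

c1: issue ADD r2<-Add1 | r0:3,r1:9,r2:Add1,r3:4,r4:9
c2: issue ADD r0<-Add2 | r0:Add2,r1:9,r2:Add1,r3:4,r4:9
c3: CDB Add1=12; issue MUL r0<-Mul1 | r0:Mul1,r1:9,r2:12,r3:4,r4:9
c4: CDB Add2=18; issue SUB r1<-Add1 | r0:Mul1,r1:Add1,r2:12,r3:4,r4:9
c5: issue MUL r0<-Mul2 | r0:Mul2,r1:Add1,r2:12,r3:4,r4:9
c6: CDB Add1=5; stall | r0:Mul2,r1:5,r2:12,r3:4,r4:9
c7: CDB Mul1=36; issue MUL r4<-Mul1 | r0:Mul2,r1:5,r2:12,r3:4,r4:Mul1
c8: stall | r0:Mul2,r1:5,r2:12,r3:4,r4:Mul1
c9: CDB Mul2=36; issue MUL r4<-Mul2 | r0:36,r1:5,r2:12,r3:4,r4:Mul2
c10: stall | r0:36,r1:5,r2:12,r3:4,r4:Mul2
c11: CDB Mul1=20; issue MUL r2<-Mul1 | r0:36,r1:5,r2:Mul1,r3:4,r4:Mul2
c12: - | r0:36,r1:5,r2:Mul1,r3:4,r4:Mul2
c13: - | r0:36,r1:5,r2:Mul1,r3:4,r4:Mul2
c14: - | r0:36,r1:5,r2:Mul1,r3:4,r4:Mul2
c15: CDB Mul1=48 | r0:36,r1:5,r2:48,r3:4,r4:Mul2

STATUS = TAG Mul2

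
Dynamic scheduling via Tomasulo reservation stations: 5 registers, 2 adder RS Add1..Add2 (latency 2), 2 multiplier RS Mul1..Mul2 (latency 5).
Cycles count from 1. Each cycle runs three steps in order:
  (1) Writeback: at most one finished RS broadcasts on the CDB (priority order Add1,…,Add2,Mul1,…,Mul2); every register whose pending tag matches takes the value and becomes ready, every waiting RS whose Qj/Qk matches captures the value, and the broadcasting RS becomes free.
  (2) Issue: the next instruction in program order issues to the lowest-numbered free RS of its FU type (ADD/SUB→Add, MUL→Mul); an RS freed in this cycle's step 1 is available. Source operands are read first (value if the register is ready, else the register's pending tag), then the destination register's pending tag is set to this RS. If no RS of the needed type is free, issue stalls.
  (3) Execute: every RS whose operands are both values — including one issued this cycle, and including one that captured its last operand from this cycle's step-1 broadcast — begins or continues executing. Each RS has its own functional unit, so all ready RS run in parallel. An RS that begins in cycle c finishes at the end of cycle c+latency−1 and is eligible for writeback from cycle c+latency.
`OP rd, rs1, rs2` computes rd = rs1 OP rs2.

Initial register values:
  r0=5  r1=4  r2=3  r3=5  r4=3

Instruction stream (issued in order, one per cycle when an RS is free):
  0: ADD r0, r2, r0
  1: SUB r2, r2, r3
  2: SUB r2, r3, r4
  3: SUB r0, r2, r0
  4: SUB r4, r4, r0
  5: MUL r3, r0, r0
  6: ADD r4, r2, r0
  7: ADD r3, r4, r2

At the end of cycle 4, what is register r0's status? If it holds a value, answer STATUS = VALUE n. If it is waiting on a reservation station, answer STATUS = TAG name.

STATUS = TAG Add2

c1: issue ADD r0<-Add1 | r0:Add1,r1:4,r2:3,r3:5,r4:3
c2: issue SUB r2<-Add2 | r0:Add1,r1:4,r2:Add2,r3:5,r4:3
c3: CDB Add1=8; issue SUB r2<-Add1 | r0:8,r1:4,r2:Add1,r3:5,r4:3
c4: CDB Add2=-2; issue SUB r0<-Add2 | r0:Add2,r1:4,r2:Add1,r3:5,r4:3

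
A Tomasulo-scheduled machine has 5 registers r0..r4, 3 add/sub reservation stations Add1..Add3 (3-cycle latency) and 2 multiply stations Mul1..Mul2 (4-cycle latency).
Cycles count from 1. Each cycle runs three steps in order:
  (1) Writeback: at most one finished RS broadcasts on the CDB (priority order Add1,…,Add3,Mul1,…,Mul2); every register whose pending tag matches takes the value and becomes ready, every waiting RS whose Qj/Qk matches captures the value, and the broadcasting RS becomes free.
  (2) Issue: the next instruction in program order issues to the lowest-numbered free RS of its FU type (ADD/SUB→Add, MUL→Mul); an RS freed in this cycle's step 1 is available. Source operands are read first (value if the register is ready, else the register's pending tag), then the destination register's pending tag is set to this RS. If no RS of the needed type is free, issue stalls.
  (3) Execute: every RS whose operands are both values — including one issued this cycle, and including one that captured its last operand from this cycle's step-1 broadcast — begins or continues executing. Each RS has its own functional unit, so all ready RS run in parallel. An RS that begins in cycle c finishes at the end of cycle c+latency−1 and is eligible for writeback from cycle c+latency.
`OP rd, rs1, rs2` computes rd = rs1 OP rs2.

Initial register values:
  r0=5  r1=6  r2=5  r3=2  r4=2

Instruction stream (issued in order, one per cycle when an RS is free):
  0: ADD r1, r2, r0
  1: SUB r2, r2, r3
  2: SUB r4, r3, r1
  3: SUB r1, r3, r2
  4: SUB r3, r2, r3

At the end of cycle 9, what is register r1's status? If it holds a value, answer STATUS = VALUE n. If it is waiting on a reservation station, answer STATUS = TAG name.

  c1: issue ADD r1<-Add1  regs: r0:5,r1:Add1,r2:5,r3:2,r4:2
  c2: issue SUB r2<-Add2  regs: r0:5,r1:Add1,r2:Add2,r3:2,r4:2
  c3: issue SUB r4<-Add3  regs: r0:5,r1:Add1,r2:Add2,r3:2,r4:Add3
  c4: CDB Add1=10; issue SUB r1<-Add1  regs: r0:5,r1:Add1,r2:Add2,r3:2,r4:Add3
  c5: CDB Add2=3; issue SUB r3<-Add2  regs: r0:5,r1:Add1,r2:3,r3:Add2,r4:Add3
  c6: -  regs: r0:5,r1:Add1,r2:3,r3:Add2,r4:Add3
  c7: CDB Add3=-8  regs: r0:5,r1:Add1,r2:3,r3:Add2,r4:-8
  c8: CDB Add1=-1  regs: r0:5,r1:-1,r2:3,r3:Add2,r4:-8
  c9: CDB Add2=1  regs: r0:5,r1:-1,r2:3,r3:1,r4:-8

STATUS = VALUE -1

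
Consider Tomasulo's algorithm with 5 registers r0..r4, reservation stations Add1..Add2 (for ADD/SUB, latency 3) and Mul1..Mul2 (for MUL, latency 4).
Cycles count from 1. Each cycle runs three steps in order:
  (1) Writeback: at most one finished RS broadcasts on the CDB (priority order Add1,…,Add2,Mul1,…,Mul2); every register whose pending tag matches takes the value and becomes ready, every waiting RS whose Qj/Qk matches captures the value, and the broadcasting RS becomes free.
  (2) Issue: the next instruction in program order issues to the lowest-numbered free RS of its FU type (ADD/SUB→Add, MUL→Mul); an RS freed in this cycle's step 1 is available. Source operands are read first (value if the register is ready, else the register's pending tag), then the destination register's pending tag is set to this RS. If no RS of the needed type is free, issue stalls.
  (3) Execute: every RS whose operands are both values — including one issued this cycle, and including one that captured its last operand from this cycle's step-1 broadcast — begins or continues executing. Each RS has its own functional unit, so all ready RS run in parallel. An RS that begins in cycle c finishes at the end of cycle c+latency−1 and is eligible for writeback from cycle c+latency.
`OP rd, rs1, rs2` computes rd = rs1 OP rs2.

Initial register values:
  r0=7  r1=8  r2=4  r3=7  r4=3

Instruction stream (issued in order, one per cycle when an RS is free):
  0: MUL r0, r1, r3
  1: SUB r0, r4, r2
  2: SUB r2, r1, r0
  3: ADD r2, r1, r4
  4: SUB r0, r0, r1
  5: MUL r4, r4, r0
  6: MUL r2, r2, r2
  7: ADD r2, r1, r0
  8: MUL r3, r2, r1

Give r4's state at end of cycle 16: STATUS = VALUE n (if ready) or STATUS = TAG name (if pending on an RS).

STATUS = VALUE -27

c1: issue MUL r0<-Mul1 | r0:Mul1,r1:8,r2:4,r3:7,r4:3
c2: issue SUB r0<-Add1 | r0:Add1,r1:8,r2:4,r3:7,r4:3
c3: issue SUB r2<-Add2 | r0:Add1,r1:8,r2:Add2,r3:7,r4:3
c4: stall | r0:Add1,r1:8,r2:Add2,r3:7,r4:3
c5: CDB Add1=-1; issue ADD r2<-Add1 | r0:-1,r1:8,r2:Add1,r3:7,r4:3
c6: CDB Mul1=56; stall | r0:-1,r1:8,r2:Add1,r3:7,r4:3
c7: stall | r0:-1,r1:8,r2:Add1,r3:7,r4:3
c8: CDB Add1=11; issue SUB r0<-Add1 | r0:Add1,r1:8,r2:11,r3:7,r4:3
c9: CDB Add2=9; issue MUL r4<-Mul1 | r0:Add1,r1:8,r2:11,r3:7,r4:Mul1
c10: issue MUL r2<-Mul2 | r0:Add1,r1:8,r2:Mul2,r3:7,r4:Mul1
c11: CDB Add1=-9; issue ADD r2<-Add1 | r0:-9,r1:8,r2:Add1,r3:7,r4:Mul1
c12: stall | r0:-9,r1:8,r2:Add1,r3:7,r4:Mul1
c13: stall | r0:-9,r1:8,r2:Add1,r3:7,r4:Mul1
c14: CDB Add1=-1; stall | r0:-9,r1:8,r2:-1,r3:7,r4:Mul1
c15: CDB Mul1=-27; issue MUL r3<-Mul1 | r0:-9,r1:8,r2:-1,r3:Mul1,r4:-27
c16: CDB Mul2=121 | r0:-9,r1:8,r2:-1,r3:Mul1,r4:-27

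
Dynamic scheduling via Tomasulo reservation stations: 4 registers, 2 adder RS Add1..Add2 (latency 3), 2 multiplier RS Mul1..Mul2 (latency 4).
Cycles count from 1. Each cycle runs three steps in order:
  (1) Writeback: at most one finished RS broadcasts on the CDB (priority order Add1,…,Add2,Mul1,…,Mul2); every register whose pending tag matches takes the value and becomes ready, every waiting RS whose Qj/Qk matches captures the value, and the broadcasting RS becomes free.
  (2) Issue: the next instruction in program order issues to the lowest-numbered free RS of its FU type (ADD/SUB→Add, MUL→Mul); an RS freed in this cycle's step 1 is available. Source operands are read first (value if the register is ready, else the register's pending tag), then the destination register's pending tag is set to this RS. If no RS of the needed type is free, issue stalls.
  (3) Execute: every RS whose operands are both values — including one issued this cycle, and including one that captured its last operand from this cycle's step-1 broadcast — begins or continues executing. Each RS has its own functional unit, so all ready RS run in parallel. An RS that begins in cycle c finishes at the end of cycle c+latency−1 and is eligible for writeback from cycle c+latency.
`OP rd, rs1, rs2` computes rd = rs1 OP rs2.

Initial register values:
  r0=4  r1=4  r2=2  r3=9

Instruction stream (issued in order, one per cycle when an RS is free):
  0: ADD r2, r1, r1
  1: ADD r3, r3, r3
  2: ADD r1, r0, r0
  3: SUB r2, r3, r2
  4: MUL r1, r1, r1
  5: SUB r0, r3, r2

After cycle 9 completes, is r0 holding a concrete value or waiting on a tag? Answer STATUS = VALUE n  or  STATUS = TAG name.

cycle 1: issue ADD r2<-Add1 // r0:4,r1:4,r2:Add1,r3:9
cycle 2: issue ADD r3<-Add2 // r0:4,r1:4,r2:Add1,r3:Add2
cycle 3: stall // r0:4,r1:4,r2:Add1,r3:Add2
cycle 4: CDB Add1=8; issue ADD r1<-Add1 // r0:4,r1:Add1,r2:8,r3:Add2
cycle 5: CDB Add2=18; issue SUB r2<-Add2 // r0:4,r1:Add1,r2:Add2,r3:18
cycle 6: issue MUL r1<-Mul1 // r0:4,r1:Mul1,r2:Add2,r3:18
cycle 7: CDB Add1=8; issue SUB r0<-Add1 // r0:Add1,r1:Mul1,r2:Add2,r3:18
cycle 8: CDB Add2=10 // r0:Add1,r1:Mul1,r2:10,r3:18
cycle 9: - // r0:Add1,r1:Mul1,r2:10,r3:18

STATUS = TAG Add1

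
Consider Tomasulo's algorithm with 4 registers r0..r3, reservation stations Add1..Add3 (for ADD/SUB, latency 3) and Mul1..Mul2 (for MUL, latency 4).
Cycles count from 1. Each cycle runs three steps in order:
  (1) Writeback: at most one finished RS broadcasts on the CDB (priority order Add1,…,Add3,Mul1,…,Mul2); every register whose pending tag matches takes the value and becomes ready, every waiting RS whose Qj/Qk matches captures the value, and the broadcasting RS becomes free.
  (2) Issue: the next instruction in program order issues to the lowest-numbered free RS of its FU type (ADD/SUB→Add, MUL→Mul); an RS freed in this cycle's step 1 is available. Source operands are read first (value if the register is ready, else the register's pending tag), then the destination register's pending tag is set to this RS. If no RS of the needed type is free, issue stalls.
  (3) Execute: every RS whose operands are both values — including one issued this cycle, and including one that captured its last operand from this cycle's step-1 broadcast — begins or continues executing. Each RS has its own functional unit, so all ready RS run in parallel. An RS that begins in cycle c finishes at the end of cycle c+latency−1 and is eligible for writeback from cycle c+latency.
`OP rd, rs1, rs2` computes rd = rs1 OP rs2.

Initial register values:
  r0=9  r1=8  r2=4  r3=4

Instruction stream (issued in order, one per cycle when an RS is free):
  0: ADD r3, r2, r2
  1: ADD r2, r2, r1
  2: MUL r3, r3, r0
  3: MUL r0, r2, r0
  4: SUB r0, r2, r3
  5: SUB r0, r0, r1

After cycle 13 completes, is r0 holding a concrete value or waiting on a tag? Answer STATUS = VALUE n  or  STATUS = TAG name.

c1: issue ADD r3<-Add1 | r0:9,r1:8,r2:4,r3:Add1
c2: issue ADD r2<-Add2 | r0:9,r1:8,r2:Add2,r3:Add1
c3: issue MUL r3<-Mul1 | r0:9,r1:8,r2:Add2,r3:Mul1
c4: CDB Add1=8; issue MUL r0<-Mul2 | r0:Mul2,r1:8,r2:Add2,r3:Mul1
c5: CDB Add2=12; issue SUB r0<-Add1 | r0:Add1,r1:8,r2:12,r3:Mul1
c6: issue SUB r0<-Add2 | r0:Add2,r1:8,r2:12,r3:Mul1
c7: - | r0:Add2,r1:8,r2:12,r3:Mul1
c8: CDB Mul1=72 | r0:Add2,r1:8,r2:12,r3:72
c9: CDB Mul2=108 | r0:Add2,r1:8,r2:12,r3:72
c10: - | r0:Add2,r1:8,r2:12,r3:72
c11: CDB Add1=-60 | r0:Add2,r1:8,r2:12,r3:72
c12: - | r0:Add2,r1:8,r2:12,r3:72
c13: - | r0:Add2,r1:8,r2:12,r3:72

STATUS = TAG Add2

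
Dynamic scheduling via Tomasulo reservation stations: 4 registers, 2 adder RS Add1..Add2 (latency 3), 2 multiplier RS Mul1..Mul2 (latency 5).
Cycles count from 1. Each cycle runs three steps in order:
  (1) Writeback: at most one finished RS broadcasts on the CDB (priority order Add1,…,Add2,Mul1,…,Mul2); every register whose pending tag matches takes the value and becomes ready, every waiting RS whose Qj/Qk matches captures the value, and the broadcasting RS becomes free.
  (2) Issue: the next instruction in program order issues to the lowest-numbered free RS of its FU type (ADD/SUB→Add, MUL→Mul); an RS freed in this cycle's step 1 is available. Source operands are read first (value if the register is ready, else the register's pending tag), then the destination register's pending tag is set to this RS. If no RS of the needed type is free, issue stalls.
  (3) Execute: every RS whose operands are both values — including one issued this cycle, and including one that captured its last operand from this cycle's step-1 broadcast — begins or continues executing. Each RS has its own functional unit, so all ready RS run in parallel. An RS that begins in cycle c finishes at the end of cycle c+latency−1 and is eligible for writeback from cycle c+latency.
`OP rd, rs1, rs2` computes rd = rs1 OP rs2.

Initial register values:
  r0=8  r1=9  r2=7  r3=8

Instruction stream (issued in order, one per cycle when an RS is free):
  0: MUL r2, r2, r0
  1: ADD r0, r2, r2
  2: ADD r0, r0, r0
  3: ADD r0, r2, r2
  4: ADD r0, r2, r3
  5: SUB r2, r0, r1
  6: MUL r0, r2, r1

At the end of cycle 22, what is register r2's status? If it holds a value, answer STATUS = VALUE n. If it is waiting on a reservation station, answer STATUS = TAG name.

cycle 1: issue MUL r2<-Mul1 // r0:8,r1:9,r2:Mul1,r3:8
cycle 2: issue ADD r0<-Add1 // r0:Add1,r1:9,r2:Mul1,r3:8
cycle 3: issue ADD r0<-Add2 // r0:Add2,r1:9,r2:Mul1,r3:8
cycle 4: stall // r0:Add2,r1:9,r2:Mul1,r3:8
cycle 5: stall // r0:Add2,r1:9,r2:Mul1,r3:8
cycle 6: CDB Mul1=56; stall // r0:Add2,r1:9,r2:56,r3:8
cycle 7: stall // r0:Add2,r1:9,r2:56,r3:8
cycle 8: stall // r0:Add2,r1:9,r2:56,r3:8
cycle 9: CDB Add1=112; issue ADD r0<-Add1 // r0:Add1,r1:9,r2:56,r3:8
cycle 10: stall // r0:Add1,r1:9,r2:56,r3:8
cycle 11: stall // r0:Add1,r1:9,r2:56,r3:8
cycle 12: CDB Add1=112; issue ADD r0<-Add1 // r0:Add1,r1:9,r2:56,r3:8
cycle 13: CDB Add2=224; issue SUB r2<-Add2 // r0:Add1,r1:9,r2:Add2,r3:8
cycle 14: issue MUL r0<-Mul1 // r0:Mul1,r1:9,r2:Add2,r3:8
cycle 15: CDB Add1=64 // r0:Mul1,r1:9,r2:Add2,r3:8
cycle 16: - // r0:Mul1,r1:9,r2:Add2,r3:8
cycle 17: - // r0:Mul1,r1:9,r2:Add2,r3:8
cycle 18: CDB Add2=55 // r0:Mul1,r1:9,r2:55,r3:8
cycle 19: - // r0:Mul1,r1:9,r2:55,r3:8
cycle 20: - // r0:Mul1,r1:9,r2:55,r3:8
cycle 21: - // r0:Mul1,r1:9,r2:55,r3:8
cycle 22: - // r0:Mul1,r1:9,r2:55,r3:8

STATUS = VALUE 55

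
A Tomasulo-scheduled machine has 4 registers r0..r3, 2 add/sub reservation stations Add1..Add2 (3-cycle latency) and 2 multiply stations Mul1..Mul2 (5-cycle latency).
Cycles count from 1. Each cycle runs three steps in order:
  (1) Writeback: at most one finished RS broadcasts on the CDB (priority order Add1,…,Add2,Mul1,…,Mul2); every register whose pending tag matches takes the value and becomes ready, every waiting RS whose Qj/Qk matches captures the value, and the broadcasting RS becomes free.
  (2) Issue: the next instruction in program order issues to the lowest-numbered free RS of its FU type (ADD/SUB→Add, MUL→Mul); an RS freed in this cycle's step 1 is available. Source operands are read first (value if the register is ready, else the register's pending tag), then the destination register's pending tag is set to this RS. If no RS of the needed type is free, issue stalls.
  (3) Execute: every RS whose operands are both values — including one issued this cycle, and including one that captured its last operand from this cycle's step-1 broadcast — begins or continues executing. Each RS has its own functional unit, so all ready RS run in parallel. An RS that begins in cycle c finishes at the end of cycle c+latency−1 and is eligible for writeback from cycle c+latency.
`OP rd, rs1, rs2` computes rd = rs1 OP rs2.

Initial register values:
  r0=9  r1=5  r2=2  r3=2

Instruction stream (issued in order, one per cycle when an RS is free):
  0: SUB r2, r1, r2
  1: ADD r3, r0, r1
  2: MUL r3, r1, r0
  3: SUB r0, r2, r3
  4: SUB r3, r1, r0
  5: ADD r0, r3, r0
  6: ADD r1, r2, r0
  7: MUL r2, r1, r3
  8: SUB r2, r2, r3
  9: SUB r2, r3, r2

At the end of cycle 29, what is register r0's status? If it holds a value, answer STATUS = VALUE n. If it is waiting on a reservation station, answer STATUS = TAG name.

STATUS = VALUE 5

c1: issue SUB r2<-Add1 | r0:9,r1:5,r2:Add1,r3:2
c2: issue ADD r3<-Add2 | r0:9,r1:5,r2:Add1,r3:Add2
c3: issue MUL r3<-Mul1 | r0:9,r1:5,r2:Add1,r3:Mul1
c4: CDB Add1=3; issue SUB r0<-Add1 | r0:Add1,r1:5,r2:3,r3:Mul1
c5: CDB Add2=14; issue SUB r3<-Add2 | r0:Add1,r1:5,r2:3,r3:Add2
c6: stall | r0:Add1,r1:5,r2:3,r3:Add2
c7: stall | r0:Add1,r1:5,r2:3,r3:Add2
c8: CDB Mul1=45; stall | r0:Add1,r1:5,r2:3,r3:Add2
c9: stall | r0:Add1,r1:5,r2:3,r3:Add2
c10: stall | r0:Add1,r1:5,r2:3,r3:Add2
c11: CDB Add1=-42; issue ADD r0<-Add1 | r0:Add1,r1:5,r2:3,r3:Add2
c12: stall | r0:Add1,r1:5,r2:3,r3:Add2
c13: stall | r0:Add1,r1:5,r2:3,r3:Add2
c14: CDB Add2=47; issue ADD r1<-Add2 | r0:Add1,r1:Add2,r2:3,r3:47
c15: issue MUL r2<-Mul1 | r0:Add1,r1:Add2,r2:Mul1,r3:47
c16: stall | r0:Add1,r1:Add2,r2:Mul1,r3:47
c17: CDB Add1=5; issue SUB r2<-Add1 | r0:5,r1:Add2,r2:Add1,r3:47
c18: stall | r0:5,r1:Add2,r2:Add1,r3:47
c19: stall | r0:5,r1:Add2,r2:Add1,r3:47
c20: CDB Add2=8; issue SUB r2<-Add2 | r0:5,r1:8,r2:Add2,r3:47
c21: - | r0:5,r1:8,r2:Add2,r3:47
c22: - | r0:5,r1:8,r2:Add2,r3:47
c23: - | r0:5,r1:8,r2:Add2,r3:47
c24: - | r0:5,r1:8,r2:Add2,r3:47
c25: CDB Mul1=376 | r0:5,r1:8,r2:Add2,r3:47
c26: - | r0:5,r1:8,r2:Add2,r3:47
c27: - | r0:5,r1:8,r2:Add2,r3:47
c28: CDB Add1=329 | r0:5,r1:8,r2:Add2,r3:47
c29: - | r0:5,r1:8,r2:Add2,r3:47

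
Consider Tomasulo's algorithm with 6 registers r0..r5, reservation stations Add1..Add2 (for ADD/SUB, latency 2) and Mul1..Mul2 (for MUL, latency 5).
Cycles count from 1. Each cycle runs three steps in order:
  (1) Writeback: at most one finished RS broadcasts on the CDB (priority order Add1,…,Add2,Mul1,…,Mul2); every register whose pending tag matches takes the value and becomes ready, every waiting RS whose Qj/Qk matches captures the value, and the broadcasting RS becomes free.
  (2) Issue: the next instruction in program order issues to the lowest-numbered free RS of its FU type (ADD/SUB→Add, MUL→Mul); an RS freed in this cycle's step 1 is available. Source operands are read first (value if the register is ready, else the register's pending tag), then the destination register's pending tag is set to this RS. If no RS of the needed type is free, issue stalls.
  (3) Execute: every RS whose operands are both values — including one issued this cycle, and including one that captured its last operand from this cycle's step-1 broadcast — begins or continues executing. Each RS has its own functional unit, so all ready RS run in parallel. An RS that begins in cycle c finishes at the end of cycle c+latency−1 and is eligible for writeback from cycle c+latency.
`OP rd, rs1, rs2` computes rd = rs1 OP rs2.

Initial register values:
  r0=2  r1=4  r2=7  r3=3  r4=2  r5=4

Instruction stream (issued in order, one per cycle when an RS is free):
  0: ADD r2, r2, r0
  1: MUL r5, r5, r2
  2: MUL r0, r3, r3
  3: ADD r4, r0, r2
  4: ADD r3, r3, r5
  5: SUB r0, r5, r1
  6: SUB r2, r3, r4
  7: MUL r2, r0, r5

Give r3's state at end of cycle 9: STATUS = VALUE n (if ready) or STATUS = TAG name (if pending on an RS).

  c1: issue ADD r2<-Add1  regs: r0:2,r1:4,r2:Add1,r3:3,r4:2,r5:4
  c2: issue MUL r5<-Mul1  regs: r0:2,r1:4,r2:Add1,r3:3,r4:2,r5:Mul1
  c3: CDB Add1=9; issue MUL r0<-Mul2  regs: r0:Mul2,r1:4,r2:9,r3:3,r4:2,r5:Mul1
  c4: issue ADD r4<-Add1  regs: r0:Mul2,r1:4,r2:9,r3:3,r4:Add1,r5:Mul1
  c5: issue ADD r3<-Add2  regs: r0:Mul2,r1:4,r2:9,r3:Add2,r4:Add1,r5:Mul1
  c6: stall  regs: r0:Mul2,r1:4,r2:9,r3:Add2,r4:Add1,r5:Mul1
  c7: stall  regs: r0:Mul2,r1:4,r2:9,r3:Add2,r4:Add1,r5:Mul1
  c8: CDB Mul1=36; stall  regs: r0:Mul2,r1:4,r2:9,r3:Add2,r4:Add1,r5:36
  c9: CDB Mul2=9; stall  regs: r0:9,r1:4,r2:9,r3:Add2,r4:Add1,r5:36

STATUS = TAG Add2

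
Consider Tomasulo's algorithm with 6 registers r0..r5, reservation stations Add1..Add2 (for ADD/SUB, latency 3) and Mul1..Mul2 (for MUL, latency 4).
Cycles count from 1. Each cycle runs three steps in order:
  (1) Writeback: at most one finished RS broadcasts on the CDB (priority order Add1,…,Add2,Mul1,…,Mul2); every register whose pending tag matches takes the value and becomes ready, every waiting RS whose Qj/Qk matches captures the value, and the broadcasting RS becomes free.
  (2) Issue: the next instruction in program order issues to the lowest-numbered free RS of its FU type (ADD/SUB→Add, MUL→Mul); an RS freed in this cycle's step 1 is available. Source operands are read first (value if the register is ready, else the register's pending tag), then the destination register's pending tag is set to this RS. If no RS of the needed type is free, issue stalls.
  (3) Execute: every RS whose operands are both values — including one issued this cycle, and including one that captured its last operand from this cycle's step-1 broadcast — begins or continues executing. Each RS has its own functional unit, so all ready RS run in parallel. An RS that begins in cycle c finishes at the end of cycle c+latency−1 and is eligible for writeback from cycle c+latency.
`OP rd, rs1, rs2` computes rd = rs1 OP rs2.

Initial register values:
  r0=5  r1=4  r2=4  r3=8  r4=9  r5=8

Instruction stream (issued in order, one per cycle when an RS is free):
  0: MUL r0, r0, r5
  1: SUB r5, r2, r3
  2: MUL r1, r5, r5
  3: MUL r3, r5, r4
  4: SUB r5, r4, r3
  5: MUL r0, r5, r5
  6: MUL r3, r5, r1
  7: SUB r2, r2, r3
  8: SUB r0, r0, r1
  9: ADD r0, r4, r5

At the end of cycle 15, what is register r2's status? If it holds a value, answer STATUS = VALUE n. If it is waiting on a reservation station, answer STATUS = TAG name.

STATUS = TAG Add2

cycle 1: issue MUL r0<-Mul1 // r0:Mul1,r1:4,r2:4,r3:8,r4:9,r5:8
cycle 2: issue SUB r5<-Add1 // r0:Mul1,r1:4,r2:4,r3:8,r4:9,r5:Add1
cycle 3: issue MUL r1<-Mul2 // r0:Mul1,r1:Mul2,r2:4,r3:8,r4:9,r5:Add1
cycle 4: stall // r0:Mul1,r1:Mul2,r2:4,r3:8,r4:9,r5:Add1
cycle 5: CDB Add1=-4; stall // r0:Mul1,r1:Mul2,r2:4,r3:8,r4:9,r5:-4
cycle 6: CDB Mul1=40; issue MUL r3<-Mul1 // r0:40,r1:Mul2,r2:4,r3:Mul1,r4:9,r5:-4
cycle 7: issue SUB r5<-Add1 // r0:40,r1:Mul2,r2:4,r3:Mul1,r4:9,r5:Add1
cycle 8: stall // r0:40,r1:Mul2,r2:4,r3:Mul1,r4:9,r5:Add1
cycle 9: CDB Mul2=16; issue MUL r0<-Mul2 // r0:Mul2,r1:16,r2:4,r3:Mul1,r4:9,r5:Add1
cycle 10: CDB Mul1=-36; issue MUL r3<-Mul1 // r0:Mul2,r1:16,r2:4,r3:Mul1,r4:9,r5:Add1
cycle 11: issue SUB r2<-Add2 // r0:Mul2,r1:16,r2:Add2,r3:Mul1,r4:9,r5:Add1
cycle 12: stall // r0:Mul2,r1:16,r2:Add2,r3:Mul1,r4:9,r5:Add1
cycle 13: CDB Add1=45; issue SUB r0<-Add1 // r0:Add1,r1:16,r2:Add2,r3:Mul1,r4:9,r5:45
cycle 14: stall // r0:Add1,r1:16,r2:Add2,r3:Mul1,r4:9,r5:45
cycle 15: stall // r0:Add1,r1:16,r2:Add2,r3:Mul1,r4:9,r5:45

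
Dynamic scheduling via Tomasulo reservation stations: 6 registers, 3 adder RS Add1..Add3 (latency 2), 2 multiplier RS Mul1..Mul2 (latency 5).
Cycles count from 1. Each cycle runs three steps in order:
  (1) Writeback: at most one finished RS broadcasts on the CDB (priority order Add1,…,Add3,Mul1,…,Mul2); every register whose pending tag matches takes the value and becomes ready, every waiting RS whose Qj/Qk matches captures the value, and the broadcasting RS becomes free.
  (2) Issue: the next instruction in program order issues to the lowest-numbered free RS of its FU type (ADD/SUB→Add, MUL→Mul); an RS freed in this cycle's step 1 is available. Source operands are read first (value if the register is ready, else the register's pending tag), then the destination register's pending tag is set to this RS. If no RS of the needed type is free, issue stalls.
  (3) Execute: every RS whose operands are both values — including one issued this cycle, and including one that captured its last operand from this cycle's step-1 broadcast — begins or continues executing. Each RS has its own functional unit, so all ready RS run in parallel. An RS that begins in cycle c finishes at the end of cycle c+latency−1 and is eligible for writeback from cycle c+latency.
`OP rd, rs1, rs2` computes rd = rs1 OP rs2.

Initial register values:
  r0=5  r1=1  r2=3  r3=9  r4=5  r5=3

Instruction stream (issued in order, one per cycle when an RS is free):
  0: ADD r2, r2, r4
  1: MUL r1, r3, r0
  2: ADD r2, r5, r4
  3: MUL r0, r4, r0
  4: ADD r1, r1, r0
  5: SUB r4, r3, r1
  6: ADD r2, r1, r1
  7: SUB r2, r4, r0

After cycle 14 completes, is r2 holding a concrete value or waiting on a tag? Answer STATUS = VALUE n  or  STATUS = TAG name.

c1: issue ADD r2<-Add1 | r0:5,r1:1,r2:Add1,r3:9,r4:5,r5:3
c2: issue MUL r1<-Mul1 | r0:5,r1:Mul1,r2:Add1,r3:9,r4:5,r5:3
c3: CDB Add1=8; issue ADD r2<-Add1 | r0:5,r1:Mul1,r2:Add1,r3:9,r4:5,r5:3
c4: issue MUL r0<-Mul2 | r0:Mul2,r1:Mul1,r2:Add1,r3:9,r4:5,r5:3
c5: CDB Add1=8; issue ADD r1<-Add1 | r0:Mul2,r1:Add1,r2:8,r3:9,r4:5,r5:3
c6: issue SUB r4<-Add2 | r0:Mul2,r1:Add1,r2:8,r3:9,r4:Add2,r5:3
c7: CDB Mul1=45; issue ADD r2<-Add3 | r0:Mul2,r1:Add1,r2:Add3,r3:9,r4:Add2,r5:3
c8: stall | r0:Mul2,r1:Add1,r2:Add3,r3:9,r4:Add2,r5:3
c9: CDB Mul2=25; stall | r0:25,r1:Add1,r2:Add3,r3:9,r4:Add2,r5:3
c10: stall | r0:25,r1:Add1,r2:Add3,r3:9,r4:Add2,r5:3
c11: CDB Add1=70; issue SUB r2<-Add1 | r0:25,r1:70,r2:Add1,r3:9,r4:Add2,r5:3
c12: - | r0:25,r1:70,r2:Add1,r3:9,r4:Add2,r5:3
c13: CDB Add2=-61 | r0:25,r1:70,r2:Add1,r3:9,r4:-61,r5:3
c14: CDB Add3=140 | r0:25,r1:70,r2:Add1,r3:9,r4:-61,r5:3

STATUS = TAG Add1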